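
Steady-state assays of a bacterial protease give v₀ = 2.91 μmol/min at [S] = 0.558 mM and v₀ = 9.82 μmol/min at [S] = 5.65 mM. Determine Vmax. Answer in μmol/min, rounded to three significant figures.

13.3 μmol/min

From v = Vmax[S]/(Km+[S]), each point gives Vmax = v(Km+[S])/[S].
Equating: 2.91(Km+0.558)/0.558 = 9.82(Km+5.65)/5.65.
5.215·Km + 2.91 = 1.738·Km + 9.82, so (5.215 − 1.738)·Km = 9.82 − 2.91.
Km = 6.910/3.477 = 1.99 mM; then Vmax = 2.91(1.99+0.558)/0.558 = 13.3 μmol/min.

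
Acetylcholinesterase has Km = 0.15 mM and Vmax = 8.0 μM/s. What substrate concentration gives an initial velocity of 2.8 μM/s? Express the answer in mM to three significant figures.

0.0808 mM

The required fractional saturation is v/Vmax = 2.8/8.0 = 0.3500.
Then [S]/(Km+[S]) = 0.3500 ⇒ [S] = 0.15 × 0.3500/(1 − 0.3500) = 0.0808 mM.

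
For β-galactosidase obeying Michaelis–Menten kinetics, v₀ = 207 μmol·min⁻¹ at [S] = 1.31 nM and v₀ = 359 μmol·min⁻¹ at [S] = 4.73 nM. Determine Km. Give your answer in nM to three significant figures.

From v = Vmax[S]/(Km+[S]), each point gives Vmax = v(Km+[S])/[S].
Equating: 207(Km+1.31)/1.31 = 359(Km+4.73)/4.73.
158.0·Km + 207 = 75.90·Km + 359, so (158.0 − 75.90)·Km = 359 − 207.
Km = 152.0/82.12 = 1.85 nM; then Vmax = 207(1.85+1.31)/1.31 = 499 μmol·min⁻¹.

1.85 nM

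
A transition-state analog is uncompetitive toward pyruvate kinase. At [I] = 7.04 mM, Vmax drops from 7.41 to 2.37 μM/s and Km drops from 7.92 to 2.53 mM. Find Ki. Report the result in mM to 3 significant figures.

Uncompetitive: Vmax,app = Vmax/α (and Km,app = Km/α) with α = 1 + [I]/Ki.
α = Vmax/Vmax,app = 7.41/2.37 = 3.127.
Ki = [I]/(α − 1) = 7.04/2.127 = 3.31 mM.

3.31 mM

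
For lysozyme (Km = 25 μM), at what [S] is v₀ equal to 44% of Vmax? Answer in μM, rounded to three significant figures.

19.6 μM

v/Vmax = [S]/(Km+[S]) = 0.44, so [S] = Km·0.44/(1 − 0.44) = 25 × 0.7857.
[S] = 19.6 μM.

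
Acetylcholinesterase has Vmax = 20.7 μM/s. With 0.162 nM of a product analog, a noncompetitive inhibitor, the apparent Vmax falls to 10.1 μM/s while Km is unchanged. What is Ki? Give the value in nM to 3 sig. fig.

0.154 nM

Noncompetitive: Vmax,app = Vmax/α with α = 1 + [I]/Ki.
α = Vmax/Vmax,app = 20.7/10.1 = 2.050.
Since α = 1 + [I]/Ki, [I]/Ki = 2.050 − 1 = 1.050 and Ki = 0.162/1.050 = 0.154 nM.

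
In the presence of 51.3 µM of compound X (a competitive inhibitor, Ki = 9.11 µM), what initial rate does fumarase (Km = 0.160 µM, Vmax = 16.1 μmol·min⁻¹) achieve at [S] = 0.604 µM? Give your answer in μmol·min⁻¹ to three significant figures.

5.84 μmol·min⁻¹

With α = 1 + [I]/Ki = 1 + 51.3/9.11 = 6.631, the competitive rate law is v = Vmax[S] / (αKm + [S]).
v = 16.1×0.604 / (6.631×0.160 + 0.604) = 9.724/1.665 = 5.84 μmol·min⁻¹.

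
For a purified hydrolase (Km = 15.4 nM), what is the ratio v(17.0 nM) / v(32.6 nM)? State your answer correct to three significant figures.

The fractional saturations are [S]/(Km+[S]) = 32.6/48.00 = 0.6792 and 17.0/32.40 = 0.5247.
v₂/v₁ is just their ratio: 0.5247/0.6792 = 0.773.

0.773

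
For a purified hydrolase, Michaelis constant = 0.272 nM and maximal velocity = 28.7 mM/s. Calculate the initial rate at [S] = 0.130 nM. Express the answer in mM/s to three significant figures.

v = Vmax·[S]/(Km + [S]) = 28.7 × 0.130 / (0.272 + 0.130)
  = 3.731 / 0.4020 = 9.28 mM/s.

9.28 mM/s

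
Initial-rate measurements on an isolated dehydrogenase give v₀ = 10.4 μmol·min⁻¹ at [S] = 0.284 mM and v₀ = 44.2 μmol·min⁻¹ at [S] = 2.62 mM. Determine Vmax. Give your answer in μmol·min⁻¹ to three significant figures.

From v = Vmax[S]/(Km+[S]), each point gives Vmax = v(Km+[S])/[S].
Equating: 10.4(Km+0.284)/0.284 = 44.2(Km+2.62)/2.62.
36.62·Km + 10.4 = 16.87·Km + 44.2, so (36.62 − 16.87)·Km = 44.2 − 10.4.
Km = 33.80/19.75 = 1.71 mM; then Vmax = 10.4(1.71+0.284)/0.284 = 73.1 μmol·min⁻¹.

73.1 μmol·min⁻¹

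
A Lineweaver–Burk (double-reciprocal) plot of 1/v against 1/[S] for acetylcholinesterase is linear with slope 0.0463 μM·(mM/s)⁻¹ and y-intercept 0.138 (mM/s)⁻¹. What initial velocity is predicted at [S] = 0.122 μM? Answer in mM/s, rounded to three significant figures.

The y-intercept is 1/Vmax, so Vmax = 1/0.138 = 7.25 mM/s.
The slope is Km/Vmax, so Km = 0.0463 × 7.25 = 0.336 μM.
Then v = 7.25 × 0.122/(0.336 + 0.122) = 1.93 mM/s.

1.93 mM/s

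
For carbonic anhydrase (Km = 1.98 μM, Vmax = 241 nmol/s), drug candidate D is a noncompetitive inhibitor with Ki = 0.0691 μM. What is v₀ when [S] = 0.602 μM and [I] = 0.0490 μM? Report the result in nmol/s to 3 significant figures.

α = 1 + [I]/Ki = 1 + 0.0490/0.0691 = 1.709.
For a noncompetitive inhibitor, Vmax is reduced to Vmax/α while Km is unchanged: Km,app = 1.98 μM, Vmax,app = 141 nmol/s.
v = Vmax,app·[S]/(Km,app + [S]) = 141 × 0.602/(1.98 + 0.602) = 32.9 nmol/s.

32.9 nmol/s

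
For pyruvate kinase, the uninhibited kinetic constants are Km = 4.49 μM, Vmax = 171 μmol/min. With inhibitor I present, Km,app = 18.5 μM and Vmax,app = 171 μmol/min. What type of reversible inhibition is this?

Km increases (4.49 → 18.5 μM) while Vmax is unchanged — the hallmark of competitive inhibition.

competitive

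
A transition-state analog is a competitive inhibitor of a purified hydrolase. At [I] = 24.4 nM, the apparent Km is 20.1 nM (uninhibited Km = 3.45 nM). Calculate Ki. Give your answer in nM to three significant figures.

Competitive: Km,app = α·Km with α = 1 + [I]/Ki.
α = Km,app/Km = 20.1/3.45 = 5.826.
Since α = 1 + [I]/Ki, [I]/Ki = 5.826 − 1 = 4.826 and Ki = 24.4/4.826 = 5.06 nM.

5.06 nM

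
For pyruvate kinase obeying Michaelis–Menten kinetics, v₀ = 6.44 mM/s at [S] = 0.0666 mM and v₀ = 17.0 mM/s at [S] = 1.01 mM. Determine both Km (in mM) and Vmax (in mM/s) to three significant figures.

In reciprocal form, 1/v = (Km/Vmax)·(1/[S]) + 1/Vmax. The two points give (1/[S], 1/v) = (15.02, 0.1553) and (0.9901, 0.05882).
Slope = (0.1553 − 0.05882)/(15.02 − 0.9901) = 0.006877; intercept = 0.1553 − 0.006877×15.02 = 0.05201.
Vmax = 1/intercept = 19.2 mM/s; Km = slope × Vmax = 0.006877 × 19.2 = 0.132 mM.

Km = 0.132 mM; Vmax = 19.2 mM/s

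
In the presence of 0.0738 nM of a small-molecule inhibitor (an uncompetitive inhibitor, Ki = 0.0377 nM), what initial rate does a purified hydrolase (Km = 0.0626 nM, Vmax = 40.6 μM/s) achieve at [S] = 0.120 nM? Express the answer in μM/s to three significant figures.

11.7 μM/s

α = 1 + [I]/Ki = 1 + 0.0738/0.0377 = 2.958.
For an uncompetitive inhibitor, both parameters are divided by α, giving Vmax/α and Km/α: Km,app = 0.0212 nM, Vmax,app = 13.7 μM/s.
v = Vmax,app·[S]/(Km,app + [S]) = 13.7 × 0.120/(0.0212 + 0.120) = 11.7 μM/s.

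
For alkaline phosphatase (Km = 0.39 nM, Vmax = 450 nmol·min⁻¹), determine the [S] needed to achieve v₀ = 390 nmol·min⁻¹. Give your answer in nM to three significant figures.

The required fractional saturation is v/Vmax = 390/450 = 0.8667.
Then [S]/(Km+[S]) = 0.8667 ⇒ [S] = 0.39 × 0.8667/(1 − 0.8667) = 2.53 nM.

2.53 nM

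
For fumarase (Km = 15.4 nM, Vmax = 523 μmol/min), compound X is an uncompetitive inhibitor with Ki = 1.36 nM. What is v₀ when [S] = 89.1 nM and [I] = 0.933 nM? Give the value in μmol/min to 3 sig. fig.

281 μmol/min

With α = 1 + [I]/Ki = 1 + 0.933/1.36 = 1.686, the uncompetitive rate law is v = (Vmax/α)·[S] / (Km/α + [S]).
v = (523/1.686)×89.1 / (15.4/1.686 + 89.1) = 27640/98.23 = 281 μmol/min.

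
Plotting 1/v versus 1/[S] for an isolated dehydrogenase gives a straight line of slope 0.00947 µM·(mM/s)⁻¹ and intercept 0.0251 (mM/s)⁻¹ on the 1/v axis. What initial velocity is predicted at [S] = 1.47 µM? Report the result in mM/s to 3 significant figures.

The y-intercept is 1/Vmax, so Vmax = 1/0.0251 = 39.8 mM/s.
The slope is Km/Vmax, so Km = 0.00947 × 39.8 = 0.377 µM.
Then v = 39.8 × 1.47/(0.377 + 1.47) = 31.7 mM/s.

31.7 mM/s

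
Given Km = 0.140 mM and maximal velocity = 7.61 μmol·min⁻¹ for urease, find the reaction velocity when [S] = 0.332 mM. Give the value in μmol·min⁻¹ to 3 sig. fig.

v = Vmax·[S]/(Km + [S]) = 7.61 × 0.332 / (0.140 + 0.332)
  = 2.527 / 0.4720 = 5.35 μmol·min⁻¹.

5.35 μmol·min⁻¹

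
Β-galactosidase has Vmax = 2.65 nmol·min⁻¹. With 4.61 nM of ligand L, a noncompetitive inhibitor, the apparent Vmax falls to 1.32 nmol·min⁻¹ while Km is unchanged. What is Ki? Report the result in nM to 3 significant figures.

Noncompetitive: Vmax,app = Vmax/α with α = 1 + [I]/Ki.
α = Vmax/Vmax,app = 2.65/1.32 = 2.008.
Ki = [I]/(α − 1) = 4.61/1.008 = 4.58 nM.

4.58 nM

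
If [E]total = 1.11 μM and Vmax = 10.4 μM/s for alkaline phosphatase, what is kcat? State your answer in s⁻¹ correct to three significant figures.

9.37 s⁻¹

kcat = Vmax/[E]total = 10.4 μM/s / 1.11 μM = 9.37 s⁻¹.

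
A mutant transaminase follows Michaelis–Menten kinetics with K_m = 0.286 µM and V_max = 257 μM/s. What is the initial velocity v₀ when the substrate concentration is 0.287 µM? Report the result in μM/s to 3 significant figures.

129 μM/s

v = Vmax·[S]/(Km + [S]) = 257 × 0.287 / (0.286 + 0.287)
  = 73.76 / 0.5730 = 129 μM/s.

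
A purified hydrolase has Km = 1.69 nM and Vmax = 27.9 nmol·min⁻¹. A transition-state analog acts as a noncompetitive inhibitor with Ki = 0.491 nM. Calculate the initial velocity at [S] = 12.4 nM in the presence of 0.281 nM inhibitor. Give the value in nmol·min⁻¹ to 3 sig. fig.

With α = 1 + [I]/Ki = 1 + 0.281/0.491 = 1.572, the noncompetitive rate law is v = (Vmax/α)·[S] / (Km + [S]).
v = (27.9/1.572)×12.4 / (1.69 + 12.4) = 220.0/14.09 = 15.6 nmol·min⁻¹.

15.6 nmol·min⁻¹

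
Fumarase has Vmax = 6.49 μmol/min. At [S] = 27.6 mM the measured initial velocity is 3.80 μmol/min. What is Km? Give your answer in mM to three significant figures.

19.5 mM

From v = Vmax[S]/(Km+[S]), Km = [S](Vmax − v)/v.
Km = 27.6 × (6.49 − 3.80) / 3.80 = 74.24/3.80 = 19.5 mM.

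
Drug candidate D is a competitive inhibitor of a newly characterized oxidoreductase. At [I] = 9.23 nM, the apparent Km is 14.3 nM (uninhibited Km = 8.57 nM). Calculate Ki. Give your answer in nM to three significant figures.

13.8 nM

Competitive: Km,app = α·Km with α = 1 + [I]/Ki.
α = Km,app/Km = 14.3/8.57 = 1.669.
Ki = [I]/(α − 1) = 9.23/0.6686 = 13.8 nM.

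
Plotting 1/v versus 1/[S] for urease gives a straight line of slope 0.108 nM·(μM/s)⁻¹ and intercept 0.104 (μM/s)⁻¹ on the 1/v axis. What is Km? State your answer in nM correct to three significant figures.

1.04 nM

y-intercept = 1/Vmax ⇒ Vmax = 9.62 μM/s; slope = Km/Vmax ⇒ Km = slope × Vmax.
Km = 0.108 × 9.62 = 1.04 nM.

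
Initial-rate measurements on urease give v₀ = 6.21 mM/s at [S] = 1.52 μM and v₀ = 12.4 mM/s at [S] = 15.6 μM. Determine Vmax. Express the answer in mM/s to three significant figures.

13.9 mM/s

In reciprocal form, 1/v = (Km/Vmax)·(1/[S]) + 1/Vmax. The two points give (1/[S], 1/v) = (0.6579, 0.1610) and (0.06410, 0.08065).
Slope = (0.1610 − 0.08065)/(0.6579 − 0.06410) = 0.1354; intercept = 0.1610 − 0.1354×0.6579 = 0.07197.
Vmax = 1/intercept = 13.9 mM/s; Km = slope × Vmax = 0.1354 × 13.9 = 1.88 μM.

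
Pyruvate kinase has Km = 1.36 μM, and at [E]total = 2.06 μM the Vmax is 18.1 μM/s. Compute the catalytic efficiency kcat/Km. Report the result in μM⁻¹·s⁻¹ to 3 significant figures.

kcat = Vmax/[E]total = 18.1/2.06 = 8.79 s⁻¹.
kcat/Km = 8.79/1.36 = 6.46 μM⁻¹·s⁻¹.

6.46 μM⁻¹·s⁻¹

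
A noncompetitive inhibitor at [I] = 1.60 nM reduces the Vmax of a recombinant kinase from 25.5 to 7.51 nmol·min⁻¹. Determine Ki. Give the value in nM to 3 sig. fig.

Noncompetitive: Vmax,app = Vmax/α with α = 1 + [I]/Ki.
α = Vmax/Vmax,app = 25.5/7.51 = 3.395.
Since α = 1 + [I]/Ki, [I]/Ki = 3.395 − 1 = 2.395 and Ki = 1.60/2.395 = 0.668 nM.

0.668 nM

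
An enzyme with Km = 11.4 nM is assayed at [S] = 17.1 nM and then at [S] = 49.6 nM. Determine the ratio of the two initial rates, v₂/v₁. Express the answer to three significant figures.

Since Vmax cancels, v₂/v₁ = [S]₂(Km+[S]₁) / [S]₁(Km+[S]₂).
= 49.6×(11.4+17.1) / (17.1×(11.4+49.6)) = 1414/1043 = 1.36.

1.36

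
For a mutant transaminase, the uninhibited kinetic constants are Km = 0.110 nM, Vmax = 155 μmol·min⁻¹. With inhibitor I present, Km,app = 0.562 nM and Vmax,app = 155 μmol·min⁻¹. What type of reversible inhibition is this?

Km increases (0.110 → 0.562 nM) while Vmax is unchanged — the hallmark of competitive inhibition.

competitive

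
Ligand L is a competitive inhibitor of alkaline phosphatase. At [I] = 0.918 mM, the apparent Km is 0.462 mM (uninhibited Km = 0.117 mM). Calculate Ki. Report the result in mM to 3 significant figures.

Competitive: Km,app = α·Km with α = 1 + [I]/Ki.
α = Km,app/Km = 0.462/0.117 = 3.949.
Ki = [I]/(α − 1) = 0.918/2.949 = 0.311 mM.

0.311 mM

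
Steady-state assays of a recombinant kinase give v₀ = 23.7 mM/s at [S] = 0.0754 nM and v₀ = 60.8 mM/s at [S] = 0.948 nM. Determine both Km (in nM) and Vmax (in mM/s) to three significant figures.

In reciprocal form, 1/v = (Km/Vmax)·(1/[S]) + 1/Vmax. The two points give (1/[S], 1/v) = (13.26, 0.04219) and (1.055, 0.01645).
Slope = (0.04219 − 0.01645)/(13.26 − 1.055) = 0.002109; intercept = 0.04219 − 0.002109×13.26 = 0.01422.
Vmax = 1/intercept = 70.3 mM/s; Km = slope × Vmax = 0.002109 × 70.3 = 0.148 nM.

Km = 0.148 nM; Vmax = 70.3 mM/s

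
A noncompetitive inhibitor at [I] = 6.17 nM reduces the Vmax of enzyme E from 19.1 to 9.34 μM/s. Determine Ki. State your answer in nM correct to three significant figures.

5.90 nM

Noncompetitive: Vmax,app = Vmax/α with α = 1 + [I]/Ki.
α = Vmax/Vmax,app = 19.1/9.34 = 2.045.
Since α = 1 + [I]/Ki, [I]/Ki = 2.045 − 1 = 1.045 and Ki = 6.17/1.045 = 5.90 nM.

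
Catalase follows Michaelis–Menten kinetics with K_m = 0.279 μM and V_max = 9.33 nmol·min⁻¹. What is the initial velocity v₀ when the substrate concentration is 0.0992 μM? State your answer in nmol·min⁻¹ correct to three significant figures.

[S]/(Km+[S]) = 0.0992/0.3782 = 0.2623, the fractional saturation.
v = 0.2623 × Vmax = 0.2623 × 9.33 = 2.45 nmol·min⁻¹.

2.45 nmol·min⁻¹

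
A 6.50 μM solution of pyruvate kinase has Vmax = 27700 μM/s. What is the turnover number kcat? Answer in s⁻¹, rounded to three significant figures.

4260 s⁻¹

kcat = Vmax/[E]total = 27700 μM/s / 6.50 μM = 4260 s⁻¹.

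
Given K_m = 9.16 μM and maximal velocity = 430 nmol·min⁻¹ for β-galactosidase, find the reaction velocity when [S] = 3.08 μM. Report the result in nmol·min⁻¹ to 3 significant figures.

v = Vmax·[S]/(Km + [S]) = 430 × 3.08 / (9.16 + 3.08)
  = 1324 / 12.24 = 108 nmol·min⁻¹.

108 nmol·min⁻¹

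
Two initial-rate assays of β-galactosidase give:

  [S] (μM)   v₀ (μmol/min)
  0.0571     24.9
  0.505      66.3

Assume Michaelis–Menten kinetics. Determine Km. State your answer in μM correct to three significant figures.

0.136 μM

In reciprocal form, 1/v = (Km/Vmax)·(1/[S]) + 1/Vmax. The two points give (1/[S], 1/v) = (17.51, 0.04016) and (1.980, 0.01508).
Slope = (0.04016 − 0.01508)/(17.51 − 1.980) = 0.001614; intercept = 0.04016 − 0.001614×17.51 = 0.01189.
Vmax = 1/intercept = 84.1 μmol/min; Km = slope × Vmax = 0.001614 × 84.1 = 0.136 μM.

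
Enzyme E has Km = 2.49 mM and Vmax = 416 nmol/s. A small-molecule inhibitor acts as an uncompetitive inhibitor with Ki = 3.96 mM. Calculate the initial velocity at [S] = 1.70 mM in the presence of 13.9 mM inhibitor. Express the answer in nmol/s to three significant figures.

With α = 1 + [I]/Ki = 1 + 13.9/3.96 = 4.510, the uncompetitive rate law is v = (Vmax/α)·[S] / (Km/α + [S]).
v = (416/4.510)×1.70 / (2.49/4.510 + 1.70) = 156.8/2.252 = 69.6 nmol/s.

69.6 nmol/s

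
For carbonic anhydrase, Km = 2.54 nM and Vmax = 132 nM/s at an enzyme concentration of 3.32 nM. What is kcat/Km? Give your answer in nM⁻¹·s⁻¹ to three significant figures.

kcat = Vmax/[E]total = 132/3.32 = 39.8 s⁻¹.
kcat/Km = 39.8/2.54 = 15.7 nM⁻¹·s⁻¹.

15.7 nM⁻¹·s⁻¹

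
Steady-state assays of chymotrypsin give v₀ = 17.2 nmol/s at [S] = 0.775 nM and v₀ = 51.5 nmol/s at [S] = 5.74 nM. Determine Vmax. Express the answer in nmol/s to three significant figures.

In reciprocal form, 1/v = (Km/Vmax)·(1/[S]) + 1/Vmax. The two points give (1/[S], 1/v) = (1.290, 0.05814) and (0.1742, 0.01942).
Slope = (0.05814 − 0.01942)/(1.290 − 0.1742) = 0.03469; intercept = 0.05814 − 0.03469×1.290 = 0.01337.
Vmax = 1/intercept = 74.8 nmol/s; Km = slope × Vmax = 0.03469 × 74.8 = 2.59 nM.

74.8 nmol/s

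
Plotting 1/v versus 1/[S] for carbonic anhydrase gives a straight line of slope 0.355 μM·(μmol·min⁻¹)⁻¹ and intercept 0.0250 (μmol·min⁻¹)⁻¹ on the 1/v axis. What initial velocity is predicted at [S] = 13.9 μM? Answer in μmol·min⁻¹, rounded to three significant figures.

The y-intercept is 1/Vmax, so Vmax = 1/0.0250 = 40.0 μmol·min⁻¹.
The slope is Km/Vmax, so Km = 0.355 × 40.0 = 14.2 μM.
Then v = 40.0 × 13.9/(14.2 + 13.9) = 19.8 μmol·min⁻¹.

19.8 μmol·min⁻¹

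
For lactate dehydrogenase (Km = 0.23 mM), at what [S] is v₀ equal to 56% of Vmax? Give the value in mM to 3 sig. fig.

v/Vmax = [S]/(Km+[S]) = 0.56, so [S] = Km·0.56/(1 − 0.56) = 0.23 × 1.273.
[S] = 0.293 mM.

0.293 mM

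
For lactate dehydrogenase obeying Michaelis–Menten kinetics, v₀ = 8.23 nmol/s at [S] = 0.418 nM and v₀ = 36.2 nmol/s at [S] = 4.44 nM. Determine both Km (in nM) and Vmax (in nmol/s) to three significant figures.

In reciprocal form, 1/v = (Km/Vmax)·(1/[S]) + 1/Vmax. The two points give (1/[S], 1/v) = (2.392, 0.1215) and (0.2252, 0.02762).
Slope = (0.1215 − 0.02762)/(2.392 − 0.2252) = 0.04332; intercept = 0.1215 − 0.04332×2.392 = 0.01787.
Vmax = 1/intercept = 56.0 nmol/s; Km = slope × Vmax = 0.04332 × 56.0 = 2.42 nM.

Km = 2.42 nM; Vmax = 56.0 nmol/s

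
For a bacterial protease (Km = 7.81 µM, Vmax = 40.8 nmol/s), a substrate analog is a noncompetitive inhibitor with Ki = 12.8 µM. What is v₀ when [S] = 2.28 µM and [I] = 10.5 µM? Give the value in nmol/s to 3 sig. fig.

With α = 1 + [I]/Ki = 1 + 10.5/12.8 = 1.820, the noncompetitive rate law is v = (Vmax/α)·[S] / (Km + [S]).
v = (40.8/1.820)×2.28 / (7.81 + 2.28) = 51.10/10.09 = 5.06 nmol/s.

5.06 nmol/s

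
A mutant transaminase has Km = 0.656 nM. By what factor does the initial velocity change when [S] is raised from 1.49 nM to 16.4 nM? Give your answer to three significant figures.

Since Vmax cancels, v₂/v₁ = [S]₂(Km+[S]₁) / [S]₁(Km+[S]₂).
= 16.4×(0.656+1.49) / (1.49×(0.656+16.4)) = 35.19/25.41 = 1.38.

1.38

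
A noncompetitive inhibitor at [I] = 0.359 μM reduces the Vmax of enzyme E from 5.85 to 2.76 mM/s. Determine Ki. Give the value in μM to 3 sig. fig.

0.321 μM

Noncompetitive: Vmax,app = Vmax/α with α = 1 + [I]/Ki.
α = Vmax/Vmax,app = 5.85/2.76 = 2.120.
Since α = 1 + [I]/Ki, [I]/Ki = 2.120 − 1 = 1.120 and Ki = 0.359/1.120 = 0.321 μM.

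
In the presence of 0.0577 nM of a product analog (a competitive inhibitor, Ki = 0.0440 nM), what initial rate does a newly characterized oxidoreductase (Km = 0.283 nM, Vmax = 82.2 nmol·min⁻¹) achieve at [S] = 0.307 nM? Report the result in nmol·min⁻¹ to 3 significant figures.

α = 1 + [I]/Ki = 1 + 0.0577/0.0440 = 2.311.
For a competitive inhibitor, Vmax is unchanged and the apparent Km becomes α·Km: Km,app = 0.654 nM, Vmax,app = 82.2 nmol·min⁻¹.
v = Vmax,app·[S]/(Km,app + [S]) = 82.2 × 0.307/(0.654 + 0.307) = 26.3 nmol·min⁻¹.

26.3 nmol·min⁻¹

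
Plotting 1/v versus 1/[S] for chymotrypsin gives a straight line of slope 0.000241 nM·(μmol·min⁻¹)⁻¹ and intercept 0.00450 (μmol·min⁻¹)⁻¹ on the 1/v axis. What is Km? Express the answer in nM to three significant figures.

y-intercept = 1/Vmax ⇒ Vmax = 222 μmol·min⁻¹; slope = Km/Vmax ⇒ Km = slope × Vmax.
Km = 0.000241 × 222 = 0.0536 nM.

0.0536 nM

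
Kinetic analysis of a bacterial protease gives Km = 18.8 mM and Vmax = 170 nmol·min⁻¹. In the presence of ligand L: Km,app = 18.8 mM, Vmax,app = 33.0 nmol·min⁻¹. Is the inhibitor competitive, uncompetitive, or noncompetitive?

noncompetitive

Vmax decreases (170 → 33.0 nmol·min⁻¹) while Km is unchanged — pure noncompetitive inhibition.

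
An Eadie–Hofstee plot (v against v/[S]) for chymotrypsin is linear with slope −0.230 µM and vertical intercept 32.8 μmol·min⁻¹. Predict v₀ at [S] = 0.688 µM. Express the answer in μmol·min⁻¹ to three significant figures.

24.6 μmol·min⁻¹

In the Eadie–Hofstee form v = Vmax − Km·(v/[S]), the slope is −Km and the intercept is Vmax, so Km = 0.230 µM and Vmax = 32.8 μmol·min⁻¹.
v = 32.8 × 0.688/(0.230 + 0.688) = 24.6 μmol·min⁻¹.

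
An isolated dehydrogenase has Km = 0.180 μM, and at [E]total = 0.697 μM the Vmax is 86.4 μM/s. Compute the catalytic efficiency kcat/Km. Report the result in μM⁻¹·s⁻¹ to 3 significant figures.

kcat = Vmax/[E]total = 86.4/0.697 = 124 s⁻¹.
kcat/Km = 124/0.180 = 689 μM⁻¹·s⁻¹.

689 μM⁻¹·s⁻¹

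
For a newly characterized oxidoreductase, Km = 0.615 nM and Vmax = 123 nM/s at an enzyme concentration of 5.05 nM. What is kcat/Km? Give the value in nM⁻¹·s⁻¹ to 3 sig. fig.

39.6 nM⁻¹·s⁻¹

kcat = Vmax/[E]total = 123/5.05 = 24.4 s⁻¹.
kcat/Km = 24.4/0.615 = 39.6 nM⁻¹·s⁻¹.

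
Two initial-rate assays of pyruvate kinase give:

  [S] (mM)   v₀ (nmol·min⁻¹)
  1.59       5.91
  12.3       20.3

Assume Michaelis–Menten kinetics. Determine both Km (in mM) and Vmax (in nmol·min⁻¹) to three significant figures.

Km = 6.96 mM; Vmax = 31.8 nmol·min⁻¹

In reciprocal form, 1/v = (Km/Vmax)·(1/[S]) + 1/Vmax. The two points give (1/[S], 1/v) = (0.6289, 0.1692) and (0.08130, 0.04926).
Slope = (0.1692 − 0.04926)/(0.6289 − 0.08130) = 0.2190; intercept = 0.1692 − 0.2190×0.6289 = 0.03145.
Vmax = 1/intercept = 31.8 nmol·min⁻¹; Km = slope × Vmax = 0.2190 × 31.8 = 6.96 mM.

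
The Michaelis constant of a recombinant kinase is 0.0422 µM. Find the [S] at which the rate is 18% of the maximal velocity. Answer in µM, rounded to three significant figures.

0.00926 µM

v/Vmax = [S]/(Km+[S]) = 0.18, so [S] = Km·0.18/(1 − 0.18) = 0.0422 × 0.2195.
[S] = 0.00926 µM.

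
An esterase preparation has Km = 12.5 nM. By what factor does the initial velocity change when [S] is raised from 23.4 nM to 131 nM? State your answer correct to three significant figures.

Since Vmax cancels, v₂/v₁ = [S]₂(Km+[S]₁) / [S]₁(Km+[S]₂).
= 131×(12.5+23.4) / (23.4×(12.5+131)) = 4703/3358 = 1.40.

1.40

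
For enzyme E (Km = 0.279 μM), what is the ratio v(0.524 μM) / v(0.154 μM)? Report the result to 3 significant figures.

1.83

The fractional saturations are [S]/(Km+[S]) = 0.154/0.4330 = 0.3557 and 0.524/0.8030 = 0.6526.
v₂/v₁ is just their ratio: 0.6526/0.3557 = 1.83.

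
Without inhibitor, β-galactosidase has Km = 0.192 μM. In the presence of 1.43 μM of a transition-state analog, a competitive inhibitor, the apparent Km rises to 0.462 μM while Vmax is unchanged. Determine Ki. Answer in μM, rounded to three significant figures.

1.02 μM

Competitive: Km,app = α·Km with α = 1 + [I]/Ki.
α = Km,app/Km = 0.462/0.192 = 2.406.
Ki = [I]/(α − 1) = 1.43/1.406 = 1.02 μM.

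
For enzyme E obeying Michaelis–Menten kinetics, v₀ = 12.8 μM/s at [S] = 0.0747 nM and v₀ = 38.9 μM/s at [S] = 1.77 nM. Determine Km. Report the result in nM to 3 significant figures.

From v = Vmax[S]/(Km+[S]), each point gives Vmax = v(Km+[S])/[S].
Equating: 12.8(Km+0.0747)/0.0747 = 38.9(Km+1.77)/1.77.
171.4·Km + 12.8 = 21.98·Km + 38.9, so (171.4 − 21.98)·Km = 38.9 − 12.8.
Km = 26.10/149.4 = 0.175 nM; then Vmax = 12.8(0.175+0.0747)/0.0747 = 42.7 μM/s.

0.175 nM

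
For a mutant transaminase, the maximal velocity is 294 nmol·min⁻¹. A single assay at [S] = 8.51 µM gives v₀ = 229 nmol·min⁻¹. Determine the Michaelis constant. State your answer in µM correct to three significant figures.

2.42 µM

v/Vmax = 229/294 = 0.7789 = [S]/(Km+[S]).
So Km + [S] = [S]/0.7789 = 10.93 µM, giving Km = 10.93 − 8.51 = 2.42 µM.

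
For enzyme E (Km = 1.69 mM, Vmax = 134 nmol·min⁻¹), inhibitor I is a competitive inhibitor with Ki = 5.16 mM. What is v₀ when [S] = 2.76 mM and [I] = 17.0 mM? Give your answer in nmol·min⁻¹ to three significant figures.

With α = 1 + [I]/Ki = 1 + 17.0/5.16 = 4.295, the competitive rate law is v = Vmax[S] / (αKm + [S]).
v = 134×2.76 / (4.295×1.69 + 2.76) = 369.8/10.02 = 36.9 nmol·min⁻¹.

36.9 nmol·min⁻¹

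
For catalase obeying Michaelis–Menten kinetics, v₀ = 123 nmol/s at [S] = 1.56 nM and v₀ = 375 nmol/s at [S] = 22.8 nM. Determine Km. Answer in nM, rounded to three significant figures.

4.04 nM

From v = Vmax[S]/(Km+[S]), each point gives Vmax = v(Km+[S])/[S].
Equating: 123(Km+1.56)/1.56 = 375(Km+22.8)/22.8.
78.85·Km + 123 = 16.45·Km + 375, so (78.85 − 16.45)·Km = 375 − 123.
Km = 252.0/62.40 = 4.04 nM; then Vmax = 123(4.04+1.56)/1.56 = 441 nmol/s.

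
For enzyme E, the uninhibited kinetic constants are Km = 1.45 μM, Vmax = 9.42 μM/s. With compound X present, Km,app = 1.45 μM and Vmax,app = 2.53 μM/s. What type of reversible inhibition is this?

noncompetitive

Vmax decreases (9.42 → 2.53 μM/s) while Km is unchanged — pure noncompetitive inhibition.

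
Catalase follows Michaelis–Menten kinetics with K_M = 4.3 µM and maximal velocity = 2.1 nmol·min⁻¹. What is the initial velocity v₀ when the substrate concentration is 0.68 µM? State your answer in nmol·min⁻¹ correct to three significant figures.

0.287 nmol·min⁻¹

[S]/(Km+[S]) = 0.68/4.980 = 0.1365, the fractional saturation.
v = 0.1365 × Vmax = 0.1365 × 2.1 = 0.287 nmol·min⁻¹.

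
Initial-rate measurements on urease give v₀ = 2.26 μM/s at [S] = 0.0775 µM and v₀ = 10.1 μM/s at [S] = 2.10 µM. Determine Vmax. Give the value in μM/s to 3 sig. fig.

From v = Vmax[S]/(Km+[S]), each point gives Vmax = v(Km+[S])/[S].
Equating: 2.26(Km+0.0775)/0.0775 = 10.1(Km+2.10)/2.10.
29.16·Km + 2.26 = 4.810·Km + 10.1, so (29.16 − 4.810)·Km = 10.1 − 2.26.
Km = 7.840/24.35 = 0.322 µM; then Vmax = 2.26(0.322+0.0775)/0.0775 = 11.6 μM/s.

11.6 μM/s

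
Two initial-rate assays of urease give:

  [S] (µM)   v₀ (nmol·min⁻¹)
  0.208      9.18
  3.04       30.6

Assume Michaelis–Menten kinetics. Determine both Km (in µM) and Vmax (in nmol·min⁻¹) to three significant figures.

Km = 0.629 µM; Vmax = 36.9 nmol·min⁻¹

From v = Vmax[S]/(Km+[S]), each point gives Vmax = v(Km+[S])/[S].
Equating: 9.18(Km+0.208)/0.208 = 30.6(Km+3.04)/3.04.
44.13·Km + 9.18 = 10.07·Km + 30.6, so (44.13 − 10.07)·Km = 30.6 − 9.18.
Km = 21.42/34.07 = 0.629 µM; then Vmax = 9.18(0.629+0.208)/0.208 = 36.9 nmol·min⁻¹.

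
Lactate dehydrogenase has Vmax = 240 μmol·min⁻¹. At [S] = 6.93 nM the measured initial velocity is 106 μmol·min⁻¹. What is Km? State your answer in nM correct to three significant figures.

From v = Vmax[S]/(Km+[S]), Km = [S](Vmax − v)/v.
Km = 6.93 × (240 − 106) / 106 = 928.6/106 = 8.76 nM.

8.76 nM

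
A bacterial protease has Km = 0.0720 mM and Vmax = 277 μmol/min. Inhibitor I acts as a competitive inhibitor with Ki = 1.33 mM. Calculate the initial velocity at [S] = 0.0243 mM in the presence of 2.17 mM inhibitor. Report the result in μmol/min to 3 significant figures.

With α = 1 + [I]/Ki = 1 + 2.17/1.33 = 2.632, the competitive rate law is v = Vmax[S] / (αKm + [S]).
v = 277×0.0243 / (2.632×0.0720 + 0.0243) = 6.731/0.2138 = 31.5 μmol/min.

31.5 μmol/min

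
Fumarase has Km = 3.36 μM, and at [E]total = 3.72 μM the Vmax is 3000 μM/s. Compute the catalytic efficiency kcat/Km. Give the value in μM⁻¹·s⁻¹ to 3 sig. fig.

240 μM⁻¹·s⁻¹

kcat = Vmax/[E]total = 3000/3.72 = 806 s⁻¹.
kcat/Km = 806/3.36 = 240 μM⁻¹·s⁻¹.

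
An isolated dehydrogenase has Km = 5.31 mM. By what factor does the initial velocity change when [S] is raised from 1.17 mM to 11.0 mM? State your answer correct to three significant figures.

Since Vmax cancels, v₂/v₁ = [S]₂(Km+[S]₁) / [S]₁(Km+[S]₂).
= 11.0×(5.31+1.17) / (1.17×(5.31+11.0)) = 71.28/19.08 = 3.74.

3.74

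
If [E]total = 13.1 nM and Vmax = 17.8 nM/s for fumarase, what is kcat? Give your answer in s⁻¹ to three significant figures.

1.36 s⁻¹

kcat = Vmax/[E]total = 17.8 nM/s / 13.1 nM = 1.36 s⁻¹.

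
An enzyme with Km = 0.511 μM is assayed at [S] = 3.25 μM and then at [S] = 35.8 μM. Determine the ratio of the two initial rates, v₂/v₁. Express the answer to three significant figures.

1.14

Since Vmax cancels, v₂/v₁ = [S]₂(Km+[S]₁) / [S]₁(Km+[S]₂).
= 35.8×(0.511+3.25) / (3.25×(0.511+35.8)) = 134.6/118.0 = 1.14.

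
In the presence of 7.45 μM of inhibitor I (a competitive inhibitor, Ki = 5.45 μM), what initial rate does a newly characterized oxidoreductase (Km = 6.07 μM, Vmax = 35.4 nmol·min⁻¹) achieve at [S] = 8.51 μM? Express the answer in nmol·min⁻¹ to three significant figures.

13.2 nmol·min⁻¹

With α = 1 + [I]/Ki = 1 + 7.45/5.45 = 2.367, the competitive rate law is v = Vmax[S] / (αKm + [S]).
v = 35.4×8.51 / (2.367×6.07 + 8.51) = 301.3/22.88 = 13.2 nmol·min⁻¹.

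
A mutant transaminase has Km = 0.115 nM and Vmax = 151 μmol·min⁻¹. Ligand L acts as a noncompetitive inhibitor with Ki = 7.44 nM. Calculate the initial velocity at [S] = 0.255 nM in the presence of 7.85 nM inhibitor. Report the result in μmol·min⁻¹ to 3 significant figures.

50.6 μmol·min⁻¹

α = 1 + [I]/Ki = 1 + 7.85/7.44 = 2.055.
For a noncompetitive inhibitor, Vmax is reduced to Vmax/α while Km is unchanged: Km,app = 0.115 nM, Vmax,app = 73.5 μmol·min⁻¹.
v = Vmax,app·[S]/(Km,app + [S]) = 73.5 × 0.255/(0.115 + 0.255) = 50.6 μmol·min⁻¹.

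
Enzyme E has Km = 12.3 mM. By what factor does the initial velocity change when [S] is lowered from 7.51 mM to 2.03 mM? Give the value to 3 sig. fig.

0.374

The fractional saturations are [S]/(Km+[S]) = 7.51/19.81 = 0.3791 and 2.03/14.33 = 0.1417.
v₂/v₁ is just their ratio: 0.1417/0.3791 = 0.374.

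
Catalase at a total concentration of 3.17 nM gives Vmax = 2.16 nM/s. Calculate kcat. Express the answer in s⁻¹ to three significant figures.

0.681 s⁻¹

kcat = Vmax/[E]total = 2.16 nM/s / 3.17 nM = 0.681 s⁻¹.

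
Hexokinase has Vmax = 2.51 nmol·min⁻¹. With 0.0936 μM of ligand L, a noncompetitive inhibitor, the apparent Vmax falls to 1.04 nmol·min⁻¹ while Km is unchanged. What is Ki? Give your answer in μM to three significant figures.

Noncompetitive: Vmax,app = Vmax/α with α = 1 + [I]/Ki.
α = Vmax/Vmax,app = 2.51/1.04 = 2.413.
Ki = [I]/(α − 1) = 0.0936/1.413 = 0.0662 μM.

0.0662 μM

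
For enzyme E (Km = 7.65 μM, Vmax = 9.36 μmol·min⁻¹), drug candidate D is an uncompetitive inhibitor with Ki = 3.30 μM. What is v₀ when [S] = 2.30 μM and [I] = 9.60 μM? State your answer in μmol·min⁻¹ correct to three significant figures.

1.29 μmol·min⁻¹

α = 1 + [I]/Ki = 1 + 9.60/3.30 = 3.909.
For an uncompetitive inhibitor, both parameters are divided by α, giving Vmax/α and Km/α: Km,app = 1.96 μM, Vmax,app = 2.39 μmol·min⁻¹.
v = Vmax,app·[S]/(Km,app + [S]) = 2.39 × 2.30/(1.96 + 2.30) = 1.29 μmol·min⁻¹.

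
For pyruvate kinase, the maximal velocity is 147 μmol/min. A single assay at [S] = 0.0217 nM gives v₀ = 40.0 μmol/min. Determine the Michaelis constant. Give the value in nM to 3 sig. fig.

0.0580 nM

v/Vmax = 40.0/147 = 0.2721 = [S]/(Km+[S]).
So Km + [S] = [S]/0.2721 = 0.07975 nM, giving Km = 0.07975 − 0.0217 = 0.0580 nM.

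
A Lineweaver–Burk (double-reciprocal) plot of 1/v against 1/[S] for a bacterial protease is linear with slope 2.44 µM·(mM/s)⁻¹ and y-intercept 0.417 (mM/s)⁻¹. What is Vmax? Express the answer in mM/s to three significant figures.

The y-intercept of a Lineweaver–Burk plot equals 1/Vmax, so Vmax = 1/0.417 = 2.40 mM/s.

2.40 mM/s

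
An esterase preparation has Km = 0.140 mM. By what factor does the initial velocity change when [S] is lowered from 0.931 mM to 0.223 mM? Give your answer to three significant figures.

The fractional saturations are [S]/(Km+[S]) = 0.931/1.071 = 0.8693 and 0.223/0.3630 = 0.6143.
v₂/v₁ is just their ratio: 0.6143/0.8693 = 0.707.

0.707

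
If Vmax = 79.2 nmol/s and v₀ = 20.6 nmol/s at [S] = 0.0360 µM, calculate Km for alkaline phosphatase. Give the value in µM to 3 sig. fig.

0.102 µM

v/Vmax = 20.6/79.2 = 0.2601 = [S]/(Km+[S]).
So Km + [S] = [S]/0.2601 = 0.1384 µM, giving Km = 0.1384 − 0.0360 = 0.102 µM.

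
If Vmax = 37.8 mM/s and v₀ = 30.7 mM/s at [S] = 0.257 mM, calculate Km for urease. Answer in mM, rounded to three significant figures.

v/Vmax = 30.7/37.8 = 0.8122 = [S]/(Km+[S]).
So Km + [S] = [S]/0.8122 = 0.3164 mM, giving Km = 0.3164 − 0.257 = 0.0594 mM.

0.0594 mM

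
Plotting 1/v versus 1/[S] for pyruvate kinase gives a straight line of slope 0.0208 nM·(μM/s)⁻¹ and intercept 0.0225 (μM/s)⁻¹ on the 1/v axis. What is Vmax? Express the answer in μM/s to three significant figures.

The y-intercept of a Lineweaver–Burk plot equals 1/Vmax, so Vmax = 1/0.0225 = 44.4 μM/s.

44.4 μM/s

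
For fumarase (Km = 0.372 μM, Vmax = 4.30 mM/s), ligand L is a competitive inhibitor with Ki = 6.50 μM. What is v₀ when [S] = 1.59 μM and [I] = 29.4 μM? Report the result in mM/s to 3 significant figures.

With α = 1 + [I]/Ki = 1 + 29.4/6.50 = 5.523, the competitive rate law is v = Vmax[S] / (αKm + [S]).
v = 4.30×1.59 / (5.523×0.372 + 1.59) = 6.837/3.645 = 1.88 mM/s.

1.88 mM/s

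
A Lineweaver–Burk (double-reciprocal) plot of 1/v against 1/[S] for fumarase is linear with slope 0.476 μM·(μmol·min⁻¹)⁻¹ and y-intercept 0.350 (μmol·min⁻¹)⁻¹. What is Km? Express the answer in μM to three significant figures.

1.36 μM

y-intercept = 1/Vmax ⇒ Vmax = 2.86 μmol·min⁻¹; slope = Km/Vmax ⇒ Km = slope × Vmax.
Km = 0.476 × 2.86 = 1.36 μM.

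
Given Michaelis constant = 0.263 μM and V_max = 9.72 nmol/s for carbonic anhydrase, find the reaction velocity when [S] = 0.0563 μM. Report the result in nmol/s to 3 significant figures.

1.71 nmol/s

[S]/(Km+[S]) = 0.0563/0.3193 = 0.1763, the fractional saturation.
v = 0.1763 × Vmax = 0.1763 × 9.72 = 1.71 nmol/s.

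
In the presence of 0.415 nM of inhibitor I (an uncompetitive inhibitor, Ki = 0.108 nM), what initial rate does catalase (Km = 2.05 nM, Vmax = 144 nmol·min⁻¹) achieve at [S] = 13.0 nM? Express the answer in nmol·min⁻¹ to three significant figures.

28.8 nmol·min⁻¹

α = 1 + [I]/Ki = 1 + 0.415/0.108 = 4.843.
For an uncompetitive inhibitor, both parameters are divided by α, giving Vmax/α and Km/α: Km,app = 0.423 nM, Vmax,app = 29.7 nmol·min⁻¹.
v = Vmax,app·[S]/(Km,app + [S]) = 29.7 × 13.0/(0.423 + 13.0) = 28.8 nmol·min⁻¹.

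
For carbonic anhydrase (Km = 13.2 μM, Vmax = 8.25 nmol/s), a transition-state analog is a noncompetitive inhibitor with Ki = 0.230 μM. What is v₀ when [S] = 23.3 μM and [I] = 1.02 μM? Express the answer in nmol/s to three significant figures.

α = 1 + [I]/Ki = 1 + 1.02/0.230 = 5.435.
For a noncompetitive inhibitor, Vmax is reduced to Vmax/α while Km is unchanged: Km,app = 13.2 μM, Vmax,app = 1.52 nmol/s.
v = Vmax,app·[S]/(Km,app + [S]) = 1.52 × 23.3/(13.2 + 23.3) = 0.969 nmol/s.

0.969 nmol/s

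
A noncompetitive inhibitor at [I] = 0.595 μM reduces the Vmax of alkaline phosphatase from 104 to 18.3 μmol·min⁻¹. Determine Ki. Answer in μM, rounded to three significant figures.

Noncompetitive: Vmax,app = Vmax/α with α = 1 + [I]/Ki.
α = Vmax/Vmax,app = 104/18.3 = 5.683.
Ki = [I]/(α − 1) = 0.595/4.683 = 0.127 μM.

0.127 μM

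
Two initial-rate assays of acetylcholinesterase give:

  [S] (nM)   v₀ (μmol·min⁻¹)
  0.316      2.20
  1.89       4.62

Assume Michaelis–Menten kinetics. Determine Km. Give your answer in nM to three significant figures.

In reciprocal form, 1/v = (Km/Vmax)·(1/[S]) + 1/Vmax. The two points give (1/[S], 1/v) = (3.165, 0.4545) and (0.5291, 0.2165).
Slope = (0.4545 − 0.2165)/(3.165 − 0.5291) = 0.09034; intercept = 0.4545 − 0.09034×3.165 = 0.1686.
Vmax = 1/intercept = 5.93 μmol·min⁻¹; Km = slope × Vmax = 0.09034 × 5.93 = 0.536 nM.

0.536 nM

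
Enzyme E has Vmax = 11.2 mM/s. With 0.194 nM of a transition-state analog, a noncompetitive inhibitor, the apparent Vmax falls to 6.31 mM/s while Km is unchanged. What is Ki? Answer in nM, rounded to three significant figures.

Noncompetitive: Vmax,app = Vmax/α with α = 1 + [I]/Ki.
α = Vmax/Vmax,app = 11.2/6.31 = 1.775.
Since α = 1 + [I]/Ki, [I]/Ki = 1.775 − 1 = 0.7750 and Ki = 0.194/0.7750 = 0.250 nM.

0.250 nM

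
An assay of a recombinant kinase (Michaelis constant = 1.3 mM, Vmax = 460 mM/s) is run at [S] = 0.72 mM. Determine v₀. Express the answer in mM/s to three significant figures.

v = Vmax·[S]/(Km + [S]) = 460 × 0.72 / (1.3 + 0.72)
  = 331.2 / 2.020 = 164 mM/s.

164 mM/s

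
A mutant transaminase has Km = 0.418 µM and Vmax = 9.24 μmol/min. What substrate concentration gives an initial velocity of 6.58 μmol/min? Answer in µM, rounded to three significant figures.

1.03 µM

Rearranging v = Vmax[S]/(Km+[S]) gives [S] = Km·v/(Vmax − v).
[S] = 0.418 × 6.58 / (9.24 − 6.58) = 2.750/2.660 = 1.03 µM.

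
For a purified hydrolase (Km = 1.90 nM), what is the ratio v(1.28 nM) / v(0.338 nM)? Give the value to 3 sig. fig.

2.67

The fractional saturations are [S]/(Km+[S]) = 0.338/2.238 = 0.1510 and 1.28/3.180 = 0.4025.
v₂/v₁ is just their ratio: 0.4025/0.1510 = 2.67.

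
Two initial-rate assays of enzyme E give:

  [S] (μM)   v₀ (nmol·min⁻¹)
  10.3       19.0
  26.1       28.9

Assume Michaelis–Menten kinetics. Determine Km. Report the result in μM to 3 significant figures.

13.4 μM

In reciprocal form, 1/v = (Km/Vmax)·(1/[S]) + 1/Vmax. The two points give (1/[S], 1/v) = (0.09709, 0.05263) and (0.03831, 0.03460).
Slope = (0.05263 − 0.03460)/(0.09709 − 0.03831) = 0.3068; intercept = 0.05263 − 0.3068×0.09709 = 0.02285.
Vmax = 1/intercept = 43.8 nmol·min⁻¹; Km = slope × Vmax = 0.3068 × 43.8 = 13.4 μM.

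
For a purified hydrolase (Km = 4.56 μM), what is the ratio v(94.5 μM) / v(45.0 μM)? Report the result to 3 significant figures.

The fractional saturations are [S]/(Km+[S]) = 45.0/49.56 = 0.9080 and 94.5/99.06 = 0.9540.
v₂/v₁ is just their ratio: 0.9540/0.9080 = 1.05.

1.05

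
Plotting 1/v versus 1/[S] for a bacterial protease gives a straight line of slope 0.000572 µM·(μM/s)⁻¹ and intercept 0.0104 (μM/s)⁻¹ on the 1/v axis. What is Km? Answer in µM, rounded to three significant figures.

0.0550 µM

y-intercept = 1/Vmax ⇒ Vmax = 96.2 μM/s; slope = Km/Vmax ⇒ Km = slope × Vmax.
Km = 0.000572 × 96.2 = 0.0550 µM.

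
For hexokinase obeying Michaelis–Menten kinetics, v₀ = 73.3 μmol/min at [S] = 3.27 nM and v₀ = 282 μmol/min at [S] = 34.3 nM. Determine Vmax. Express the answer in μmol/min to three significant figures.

403 μmol/min

From v = Vmax[S]/(Km+[S]), each point gives Vmax = v(Km+[S])/[S].
Equating: 73.3(Km+3.27)/3.27 = 282(Km+34.3)/34.3.
22.42·Km + 73.3 = 8.222·Km + 282, so (22.42 − 8.222)·Km = 282 − 73.3.
Km = 208.7/14.19 = 14.7 nM; then Vmax = 73.3(14.7+3.27)/3.27 = 403 μmol/min.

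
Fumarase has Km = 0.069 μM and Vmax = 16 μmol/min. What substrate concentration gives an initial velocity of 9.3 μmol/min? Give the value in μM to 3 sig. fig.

Rearranging v = Vmax[S]/(Km+[S]) gives [S] = Km·v/(Vmax − v).
[S] = 0.069 × 9.3 / (16 − 9.3) = 0.6417/6.700 = 0.0958 μM.

0.0958 μM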